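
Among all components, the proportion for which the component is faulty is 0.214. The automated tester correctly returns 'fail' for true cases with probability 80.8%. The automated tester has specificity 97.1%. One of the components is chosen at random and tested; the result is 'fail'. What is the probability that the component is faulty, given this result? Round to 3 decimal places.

P(H | E) ≈ 0.884

Write H for 'the component is faulty'. Prior odds H:¬H = 0.214/0.786 = 0.27226. For the 'fail' outcome, the likelihood ratio is 0.808/0.029 = 27.862.
Posterior odds = 0.27226 × 27.862 = 7.5859, so P(H|E) = 7.5859/(1+7.5859) = 0.884.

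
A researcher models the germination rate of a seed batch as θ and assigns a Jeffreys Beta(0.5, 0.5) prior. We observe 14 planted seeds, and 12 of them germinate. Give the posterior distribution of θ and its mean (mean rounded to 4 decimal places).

Posterior: Beta(12.5, 2.5); mean ≈ 0.8333

Observing 12 successes and 2 failures updates Beta(0.5, 0.5) by adding the success and failure counts to the two shape parameters: α = 0.5+12 = 12.5, β = 0.5+2 = 2.5.
Posterior mean = α/(α+β) = 12.5/15 = 0.8333.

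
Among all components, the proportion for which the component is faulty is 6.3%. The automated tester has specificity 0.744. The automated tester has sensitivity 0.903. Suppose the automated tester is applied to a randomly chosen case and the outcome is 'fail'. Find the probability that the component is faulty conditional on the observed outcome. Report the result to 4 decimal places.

Let H be the event that the component is faulty. P(H) = 0.063, so P(¬H) = 0.937. With E the 'fail' result, P(E|H) = 0.903 and P(E|¬H) = 0.256.
P(E) = 0.903·0.063 + 0.256·0.937 = 0.056889 + 0.23987 = 0.29676.
By Bayes' theorem, P(H|E) = 0.056889 / 0.29676 = 0.1917.

P(H | E) ≈ 0.1917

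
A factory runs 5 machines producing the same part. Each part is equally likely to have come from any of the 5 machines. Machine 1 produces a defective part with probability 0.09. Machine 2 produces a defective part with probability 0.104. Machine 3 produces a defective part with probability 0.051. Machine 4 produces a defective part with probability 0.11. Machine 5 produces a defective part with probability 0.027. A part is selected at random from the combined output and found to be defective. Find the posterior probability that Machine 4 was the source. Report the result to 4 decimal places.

Posterior probability ≈ 0.2880

P(defective|M1) = 0.09; P(defective|M2) = 0.104; P(defective|M3) = 0.051; P(defective|M4) = 0.11; P(defective|M5) = 0.027.
Prior × likelihood for each source: 0.2·0.09=0.01800, 0.2·0.104=0.02080, 0.2·0.051=0.01020, 0.2·0.11=0.02200, 0.2·0.027=0.005400. Summing gives P(defective) = 0.076400.
P(Machine 4 | defective) = 0.02200 / 0.076400 = 0.2880.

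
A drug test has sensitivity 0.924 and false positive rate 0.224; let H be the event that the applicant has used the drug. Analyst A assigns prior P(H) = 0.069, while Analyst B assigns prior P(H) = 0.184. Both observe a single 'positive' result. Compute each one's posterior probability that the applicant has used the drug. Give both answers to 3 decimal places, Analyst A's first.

P('+'|H) = 0.924, P('+'|¬H) = 0.224.
Analyst A: numerator 0.924·0.069 = 0.063756; evidence = 0.063756+0.224·0.931 = 0.27230; posterior = 0.234.
Analyst B: numerator 0.924·0.184 = 0.17002; evidence = 0.17002+0.224·0.816 = 0.35280; posterior = 0.482.

Analyst A: 0.234; Analyst B: 0.482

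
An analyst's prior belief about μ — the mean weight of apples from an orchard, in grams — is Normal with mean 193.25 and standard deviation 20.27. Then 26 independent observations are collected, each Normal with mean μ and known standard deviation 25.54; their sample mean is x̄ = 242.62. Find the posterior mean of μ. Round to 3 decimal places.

Prior precision 1/τ₀² = 1/20.27² = 0.00243384; data precision n/σ² = 26/25.54² = 0.0398595.
Posterior precision = 0.00243384 + 0.0398595 = 0.0422933.
Posterior mean = (0.00243384·193.25 + 0.0398595·242.62) / 0.0422933 = 239.779.

Posterior mean ≈ 239.779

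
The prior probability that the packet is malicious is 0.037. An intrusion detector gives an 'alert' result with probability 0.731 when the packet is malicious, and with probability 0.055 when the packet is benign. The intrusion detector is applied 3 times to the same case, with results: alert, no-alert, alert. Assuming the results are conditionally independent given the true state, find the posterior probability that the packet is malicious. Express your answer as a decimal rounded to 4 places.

Posterior P(H) ≈ 0.6589

With H the event that the packet is malicious, the joint likelihood of the observed sequence is P(data|H) = 0.731·0.269·0.731 = 0.14374 and P(data|¬H) = 0.055·0.945·0.055 = 0.0028586.
Bayes: P(H|data) = 0.037·0.14374 / (0.037·0.14374 + 0.963·0.0028586) = 0.0053185/0.0080714 = 0.6589.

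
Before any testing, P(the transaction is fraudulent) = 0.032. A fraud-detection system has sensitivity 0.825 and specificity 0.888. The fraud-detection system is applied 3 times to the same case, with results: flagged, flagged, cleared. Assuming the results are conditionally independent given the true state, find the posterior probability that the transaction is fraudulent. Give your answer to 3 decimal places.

With H the event that the transaction is fraudulent, the joint likelihood of the observed sequence is P(data|H) = 0.825·0.825·0.175 = 0.11911 and P(data|¬H) = 0.112·0.112·0.888 = 0.011139.
Bayes: P(H|data) = 0.032·0.11911 / (0.032·0.11911 + 0.968·0.011139) = 0.0038115/0.014594 = 0.2612.

Posterior P(H) ≈ 0.261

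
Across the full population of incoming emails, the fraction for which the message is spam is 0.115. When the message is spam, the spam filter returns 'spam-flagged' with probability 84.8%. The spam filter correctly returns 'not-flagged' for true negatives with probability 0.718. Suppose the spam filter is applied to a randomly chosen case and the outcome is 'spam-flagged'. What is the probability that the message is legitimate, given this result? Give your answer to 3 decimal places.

P(¬H | E) ≈ 0.719

Write H for 'the message is spam'. Prior odds H:¬H = 0.115/0.885 = 0.12994. For the 'spam-flagged' outcome, the likelihood ratio is 0.848/0.282 = 3.0071.
Posterior odds = 0.12994 × 3.0071 = 0.39075, so P(H|E) = 0.39075/(1+0.39075) = 0.281. Then P(¬H|E) = 1 − 0.281 = 0.719.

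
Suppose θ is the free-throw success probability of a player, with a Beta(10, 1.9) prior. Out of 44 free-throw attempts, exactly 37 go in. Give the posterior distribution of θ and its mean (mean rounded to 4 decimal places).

Observing 37 successes and 7 failures updates Beta(10, 1.9) by adding the success and failure counts to the two shape parameters: α = 10+37 = 47, β = 1.9+7 = 8.9.
Posterior mean = α/(α+β) = 47/55.9 = 0.8408.

Posterior: Beta(47, 8.9); mean ≈ 0.8408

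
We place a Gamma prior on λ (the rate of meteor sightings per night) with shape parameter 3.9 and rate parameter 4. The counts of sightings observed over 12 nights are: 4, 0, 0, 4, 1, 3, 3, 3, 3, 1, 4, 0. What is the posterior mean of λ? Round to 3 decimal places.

Posterior mean ≈ 1.869

The Poisson likelihood adds the total count to the shape and the number of exposure periods to the rate. Here ∑xᵢ = 26 and n = 12, so shape 3.9→29.9 and rate 4→16.
Posterior mean = shape/rate = 29.9/16 = 1.869.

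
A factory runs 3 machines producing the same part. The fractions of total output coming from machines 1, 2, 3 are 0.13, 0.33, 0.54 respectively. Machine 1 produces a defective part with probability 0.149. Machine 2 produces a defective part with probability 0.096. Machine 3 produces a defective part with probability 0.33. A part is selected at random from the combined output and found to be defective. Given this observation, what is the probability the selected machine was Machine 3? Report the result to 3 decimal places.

Tabulate prior·likelihood by source: [1] prior 0.13, lik 0.149, product 0.01937; [2] prior 0.33, lik 0.096, product 0.03168; [3] prior 0.54, lik 0.33, product 0.1782.
Normalizing constant = 0.22925; the posterior for Machine 3 is its product over the sum, 0.1782/0.22925 = 0.777.

Posterior probability ≈ 0.777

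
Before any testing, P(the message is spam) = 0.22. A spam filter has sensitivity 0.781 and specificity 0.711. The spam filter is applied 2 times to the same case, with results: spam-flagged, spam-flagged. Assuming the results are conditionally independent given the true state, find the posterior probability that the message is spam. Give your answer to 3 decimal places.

Let H be the event that the message is spam; start with P(H) = 0.22. P('spam-flagged'|H) = 0.781, P('spam-flagged'|¬H) = 0.289.
Update on result 1 ('spam-flagged'): P(H) ← 0.781·0.2200 / (0.781·0.2200 + 0.289·0.7800) = 0.17182/0.39724 = 0.4325.
Update on result 2 ('spam-flagged'): P(H) ← 0.781·0.4325 / (0.781·0.4325 + 0.289·0.5675) = 0.33781/0.50181 = 0.6732.

Posterior P(H) ≈ 0.673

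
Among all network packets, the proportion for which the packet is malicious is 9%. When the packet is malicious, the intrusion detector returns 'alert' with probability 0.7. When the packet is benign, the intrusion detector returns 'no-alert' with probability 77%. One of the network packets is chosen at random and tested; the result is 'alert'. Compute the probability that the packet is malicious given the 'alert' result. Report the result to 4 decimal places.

Write H for 'the packet is malicious'. Prior odds H:¬H = 0.09/0.91 = 0.098901. For the 'alert' outcome, the likelihood ratio is 0.7/0.23 = 3.0435.
Posterior odds = 0.098901 × 3.0435 = 0.30100, so P(H|E) = 0.30100/(1+0.30100) = 0.2314.

P(H | E) ≈ 0.2314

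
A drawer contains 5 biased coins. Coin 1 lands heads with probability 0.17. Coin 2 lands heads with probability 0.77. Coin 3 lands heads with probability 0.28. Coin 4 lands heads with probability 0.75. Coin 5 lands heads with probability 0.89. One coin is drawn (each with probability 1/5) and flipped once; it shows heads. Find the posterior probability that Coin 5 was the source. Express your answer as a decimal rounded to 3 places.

Tabulate prior·likelihood by source: [1] prior 0.2, lik 0.17, product 0.03400; [2] prior 0.2, lik 0.77, product 0.1540; [3] prior 0.2, lik 0.28, product 0.05600; [4] prior 0.2, lik 0.75, product 0.1500; [5] prior 0.2, lik 0.89, product 0.1780.
Normalizing constant = 0.57200; the posterior for Coin 5 is its product over the sum, 0.1780/0.57200 = 0.311.

Posterior probability ≈ 0.311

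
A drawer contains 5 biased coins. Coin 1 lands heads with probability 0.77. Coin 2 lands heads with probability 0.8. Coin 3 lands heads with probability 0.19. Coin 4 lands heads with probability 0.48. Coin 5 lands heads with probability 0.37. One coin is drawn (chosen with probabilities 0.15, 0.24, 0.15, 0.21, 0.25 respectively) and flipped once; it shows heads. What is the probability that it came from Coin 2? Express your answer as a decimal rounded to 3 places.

Posterior probability ≈ 0.363

P(heads|C1) = 0.77; P(heads|C2) = 0.8; P(heads|C3) = 0.19; P(heads|C4) = 0.48; P(heads|C5) = 0.37.
Prior × likelihood for each source: 0.15·0.77=0.1155, 0.24·0.8=0.1920, 0.15·0.19=0.02850, 0.21·0.48=0.1008, 0.25·0.37=0.09250. Summing gives P(heads) = 0.52930.
P(Coin 2 | heads) = 0.1920 / 0.52930 = 0.363.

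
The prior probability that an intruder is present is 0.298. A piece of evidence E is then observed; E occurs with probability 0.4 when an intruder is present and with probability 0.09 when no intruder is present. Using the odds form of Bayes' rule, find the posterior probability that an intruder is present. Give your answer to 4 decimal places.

Prior odds = 0.298/(1−0.298) = 0.42450.
Likelihood ratio for E = 0.4/0.09 = 4.4444.
Posterior odds = prior odds × LR = 1.8867.
Posterior probability = odds/(1+odds) = 1.8867/2.8867 = 0.6536.

Posterior probability ≈ 0.6536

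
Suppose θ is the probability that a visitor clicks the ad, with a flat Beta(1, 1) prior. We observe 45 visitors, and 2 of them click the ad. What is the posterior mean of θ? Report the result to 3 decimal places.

Observing 2 successes and 43 failures updates Beta(1, 1) by adding the success and failure counts to the two shape parameters: α = 1+2 = 3, β = 1+43 = 44.
Posterior mean = α/(α+β) = 3/47 = 0.064.

Posterior mean ≈ 0.064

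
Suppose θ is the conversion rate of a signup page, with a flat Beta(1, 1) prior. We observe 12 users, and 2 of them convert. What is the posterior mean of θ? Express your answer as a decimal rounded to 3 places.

Posterior mean ≈ 0.214

Observing 2 successes and 10 failures updates Beta(1, 1) by adding the success and failure counts to the two shape parameters: α = 1+2 = 3, β = 1+10 = 11.
E[θ | data] = 3/(3+11) = 0.214.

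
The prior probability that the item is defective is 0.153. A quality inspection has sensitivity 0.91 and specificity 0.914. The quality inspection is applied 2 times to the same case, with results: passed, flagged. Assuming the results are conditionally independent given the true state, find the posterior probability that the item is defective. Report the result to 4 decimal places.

Posterior P(H) ≈ 0.1584

With H the event that the item is defective, the joint likelihood of the observed sequence is P(data|H) = 0.09·0.91 = 0.081900 and P(data|¬H) = 0.914·0.086 = 0.078604.
Bayes: P(H|data) = 0.153·0.081900 / (0.153·0.081900 + 0.847·0.078604) = 0.012531/0.079108 = 0.1584.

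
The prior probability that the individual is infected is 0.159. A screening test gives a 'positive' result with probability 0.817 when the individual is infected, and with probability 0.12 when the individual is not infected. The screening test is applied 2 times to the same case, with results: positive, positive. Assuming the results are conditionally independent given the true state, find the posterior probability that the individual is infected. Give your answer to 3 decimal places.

With H the event that the individual is infected, the joint likelihood of the observed sequence is P(data|H) = 0.817·0.817 = 0.66749 and P(data|¬H) = 0.12·0.12 = 0.014400.
Bayes: P(H|data) = 0.159·0.66749 / (0.159·0.66749 + 0.841·0.014400) = 0.10613/0.11824 = 0.8976.

Posterior P(H) ≈ 0.898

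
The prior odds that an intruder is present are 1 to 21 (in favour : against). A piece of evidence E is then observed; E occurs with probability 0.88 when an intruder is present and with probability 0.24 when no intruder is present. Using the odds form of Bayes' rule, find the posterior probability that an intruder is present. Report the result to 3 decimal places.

Prior odds = 1/21 = 0.047619. In log-odds, ln(0.047619) = -3.0445.
Add log likelihood ratio: ln(3.6667) = 1.2993.
Posterior log-odds = -1.7452, so posterior odds = exp(-1.7452) = 0.17460. Converting, P(H|E) = 0.17460/1.1746 = 0.149.

Posterior probability ≈ 0.149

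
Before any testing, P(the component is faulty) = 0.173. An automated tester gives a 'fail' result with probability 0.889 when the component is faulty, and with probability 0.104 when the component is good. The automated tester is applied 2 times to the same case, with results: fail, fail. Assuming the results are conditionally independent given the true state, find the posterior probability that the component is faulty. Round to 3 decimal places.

Posterior P(H) ≈ 0.939

Let H be the event that the component is faulty; start with P(H) = 0.173. P('fail'|H) = 0.889, P('fail'|¬H) = 0.104.
Update on result 1 ('fail'): P(H) ← 0.889·0.1730 / (0.889·0.1730 + 0.104·0.8270) = 0.15380/0.23980 = 0.6413.
Update on result 2 ('fail'): P(H) ← 0.889·0.6413 / (0.889·0.6413 + 0.104·0.3587) = 0.57015/0.60745 = 0.9386.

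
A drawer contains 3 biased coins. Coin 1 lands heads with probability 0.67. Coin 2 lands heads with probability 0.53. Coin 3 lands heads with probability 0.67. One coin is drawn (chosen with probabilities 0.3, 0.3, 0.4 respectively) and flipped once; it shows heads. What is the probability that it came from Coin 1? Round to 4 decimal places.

Posterior probability ≈ 0.3201

Tabulate prior·likelihood by source: [1] prior 0.3, lik 0.67, product 0.2010; [2] prior 0.3, lik 0.53, product 0.1590; [3] prior 0.4, lik 0.67, product 0.2680.
Normalizing constant = 0.62800; the posterior for Coin 1 is its product over the sum, 0.2010/0.62800 = 0.3201.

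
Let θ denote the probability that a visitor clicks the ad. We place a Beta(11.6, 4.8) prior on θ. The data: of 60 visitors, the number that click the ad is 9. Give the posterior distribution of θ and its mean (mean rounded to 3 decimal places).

Posterior: Beta(20.6, 55.8); mean ≈ 0.270

The binomial likelihood is conjugate to the Beta prior: with 9 successes and 51 failures, the posterior is Beta(11.6+9, 4.8+51) = Beta(20.6, 55.8).
Posterior mean = α/(α+β) = 20.6/76.4 = 0.270.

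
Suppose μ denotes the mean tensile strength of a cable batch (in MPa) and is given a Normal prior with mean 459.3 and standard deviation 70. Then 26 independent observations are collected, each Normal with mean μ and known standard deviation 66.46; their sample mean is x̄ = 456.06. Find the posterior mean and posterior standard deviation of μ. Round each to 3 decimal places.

Posterior mean ≈ 456.169; posterior SD ≈ 12.814

With known σ, the Normal prior is conjugate. Weight on the data is w = (n/σ²)/(n/σ² + 1/τ₀²) = 0.00588644/(0.00588644+0.00020408) = 0.96649.
Posterior mean = w·x̄ + (1−w)·μ₀ = 0.96649·456.06 + 0.033508·459.3 = 456.169. Posterior variance = 1/(0.00588644+0.00020408) = 164.190, so SD = 12.814.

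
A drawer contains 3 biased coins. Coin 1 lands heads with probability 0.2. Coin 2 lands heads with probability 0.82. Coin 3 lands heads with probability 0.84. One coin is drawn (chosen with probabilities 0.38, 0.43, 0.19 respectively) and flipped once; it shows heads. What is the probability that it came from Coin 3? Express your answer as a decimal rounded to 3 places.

Tabulate prior·likelihood by source: [1] prior 0.38, lik 0.2, product 0.07600; [2] prior 0.43, lik 0.82, product 0.3526; [3] prior 0.19, lik 0.84, product 0.1596.
Normalizing constant = 0.58820; the posterior for Coin 3 is its product over the sum, 0.1596/0.58820 = 0.271.

Posterior probability ≈ 0.271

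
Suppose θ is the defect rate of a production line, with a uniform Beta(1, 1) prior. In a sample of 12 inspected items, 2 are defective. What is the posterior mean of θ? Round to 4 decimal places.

Posterior mean ≈ 0.2143

The binomial likelihood is conjugate to the Beta prior: with 2 successes and 10 failures, the posterior is Beta(1+2, 1+10) = Beta(3, 11).
Posterior mean = α/(α+β) = 3/14 = 0.2143.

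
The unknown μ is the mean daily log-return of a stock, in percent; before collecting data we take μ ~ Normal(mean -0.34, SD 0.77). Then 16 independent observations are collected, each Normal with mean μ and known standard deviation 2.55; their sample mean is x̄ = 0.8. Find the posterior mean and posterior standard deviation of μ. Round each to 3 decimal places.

Posterior mean ≈ 0.336; posterior SD ≈ 0.491

With known σ, the Normal prior is conjugate. Weight on the data is w = (n/σ²)/(n/σ² + 1/τ₀²) = 2.46059/(2.46059+1.68663) = 0.59331.
Posterior mean = w·x̄ + (1−w)·μ₀ = 0.59331·0.8 + 0.40669·-0.34 = 0.336. Posterior variance = 1/(2.46059+1.68663) = 0.241126, so SD = 0.491.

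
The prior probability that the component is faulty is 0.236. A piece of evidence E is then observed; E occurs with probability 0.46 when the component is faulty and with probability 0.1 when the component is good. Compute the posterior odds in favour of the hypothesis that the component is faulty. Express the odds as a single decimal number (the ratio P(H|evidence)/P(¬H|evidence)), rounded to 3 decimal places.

Posterior odds ≈ 1.421

Prior odds = 0.236/(1−0.236) = 0.30890. In log-odds, ln(0.30890) = -1.1747.
Add log likelihood ratio: ln(4.6000) = 1.5261.
Posterior log-odds = 0.35132, so posterior odds = exp(0.35132) = 1.4209.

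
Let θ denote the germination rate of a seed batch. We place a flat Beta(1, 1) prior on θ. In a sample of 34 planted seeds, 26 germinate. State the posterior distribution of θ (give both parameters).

The binomial likelihood is conjugate to the Beta prior: with 26 successes and 8 failures, the posterior is Beta(1+26, 1+8) = Beta(27, 9).

Posterior: Beta(27, 9)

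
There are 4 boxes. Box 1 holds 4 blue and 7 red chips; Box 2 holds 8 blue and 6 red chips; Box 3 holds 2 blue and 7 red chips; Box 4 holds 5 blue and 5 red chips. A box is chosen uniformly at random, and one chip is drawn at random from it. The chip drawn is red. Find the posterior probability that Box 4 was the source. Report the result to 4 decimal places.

Tabulate prior·likelihood by source: [1] prior 0.25, lik 0.6364, product 0.1591; [2] prior 0.25, lik 0.4286, product 0.1071; [3] prior 0.25, lik 0.7778, product 0.1944; [4] prior 0.25, lik 0.5, product 0.1250.
Normalizing constant = 0.58568; the posterior for Box 4 is its product over the sum, 0.1250/0.58568 = 0.2134.

Posterior probability ≈ 0.2134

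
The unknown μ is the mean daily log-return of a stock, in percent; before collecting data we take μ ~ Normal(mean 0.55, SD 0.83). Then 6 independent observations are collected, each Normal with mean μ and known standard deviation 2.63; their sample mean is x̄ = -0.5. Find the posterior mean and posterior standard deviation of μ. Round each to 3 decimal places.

Prior precision 1/τ₀² = 1/0.83² = 1.45159; data precision n/σ² = 6/2.63² = 0.867441.
Posterior precision = 1.45159 + 0.867441 = 2.31903, giving posterior SD = 1/√2.31903 = 0.657.
Posterior mean = (1.45159·0.55 + 0.867441·-0.5) / 2.31903 = 0.157.

Posterior mean ≈ 0.157; posterior SD ≈ 0.657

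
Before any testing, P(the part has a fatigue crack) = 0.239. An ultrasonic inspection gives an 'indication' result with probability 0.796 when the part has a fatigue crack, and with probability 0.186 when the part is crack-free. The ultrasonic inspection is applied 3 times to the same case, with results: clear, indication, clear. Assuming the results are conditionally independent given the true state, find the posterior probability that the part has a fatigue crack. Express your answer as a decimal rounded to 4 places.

Posterior P(H) ≈ 0.0778

Let H be the event that the part has a fatigue crack; start with P(H) = 0.239. P('indication'|H) = 0.796, P('indication'|¬H) = 0.186.
Update on result 1 ('clear'): P(H) ← 0.204·0.2390 / (0.204·0.2390 + 0.814·0.7610) = 0.048756/0.66821 = 0.0730.
Update on result 2 ('indication'): P(H) ← 0.796·0.0730 / (0.796·0.0730 + 0.186·0.9270) = 0.058080/0.23051 = 0.2520.
Update on result 3 ('clear'): P(H) ← 0.204·0.2520 / (0.204·0.2520 + 0.814·0.7480) = 0.051401/0.66030 = 0.0778.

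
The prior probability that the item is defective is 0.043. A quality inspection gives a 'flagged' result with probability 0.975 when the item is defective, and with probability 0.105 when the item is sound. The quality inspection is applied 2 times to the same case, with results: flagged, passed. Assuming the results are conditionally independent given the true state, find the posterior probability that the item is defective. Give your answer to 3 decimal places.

Posterior P(H) ≈ 0.012

Let H be the event that the item is defective; start with P(H) = 0.043. P('flagged'|H) = 0.975, P('flagged'|¬H) = 0.105.
Update on result 1 ('flagged'): P(H) ← 0.975·0.0430 / (0.975·0.0430 + 0.105·0.9570) = 0.041925/0.14241 = 0.2944.
Update on result 2 ('passed'): P(H) ← 0.025·0.2944 / (0.025·0.2944 + 0.895·0.7056) = 0.0073599/0.63888 = 0.0115.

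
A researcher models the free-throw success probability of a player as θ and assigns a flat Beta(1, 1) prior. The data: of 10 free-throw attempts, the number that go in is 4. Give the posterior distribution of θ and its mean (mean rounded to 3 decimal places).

The binomial likelihood is conjugate to the Beta prior: with 4 successes and 6 failures, the posterior is Beta(1+4, 1+6) = Beta(5, 7).
E[θ | data] = 5/(5+7) = 0.417.

Posterior: Beta(5, 7); mean ≈ 0.417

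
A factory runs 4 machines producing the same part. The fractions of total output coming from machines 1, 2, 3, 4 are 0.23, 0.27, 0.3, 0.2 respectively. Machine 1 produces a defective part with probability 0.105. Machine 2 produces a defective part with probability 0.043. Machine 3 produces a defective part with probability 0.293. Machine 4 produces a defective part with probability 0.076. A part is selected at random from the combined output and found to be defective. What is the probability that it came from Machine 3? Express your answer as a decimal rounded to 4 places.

Tabulate prior·likelihood by source: [1] prior 0.23, lik 0.105, product 0.02415; [2] prior 0.27, lik 0.043, product 0.01161; [3] prior 0.3, lik 0.293, product 0.08790; [4] prior 0.2, lik 0.076, product 0.01520.
Normalizing constant = 0.13886; the posterior for Machine 3 is its product over the sum, 0.08790/0.13886 = 0.6330.

Posterior probability ≈ 0.6330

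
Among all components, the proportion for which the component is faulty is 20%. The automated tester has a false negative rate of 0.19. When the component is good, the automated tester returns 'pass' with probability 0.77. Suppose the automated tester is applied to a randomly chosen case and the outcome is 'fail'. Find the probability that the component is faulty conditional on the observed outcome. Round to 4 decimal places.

Write H for 'the component is faulty'. Prior odds H:¬H = 0.2/0.8 = 0.25000. For the 'fail' outcome, the likelihood ratio is 0.81/0.23 = 3.5217.
Posterior odds = 0.25000 × 3.5217 = 0.88043, so P(H|E) = 0.88043/(1+0.88043) = 0.4682.

P(H | E) ≈ 0.4682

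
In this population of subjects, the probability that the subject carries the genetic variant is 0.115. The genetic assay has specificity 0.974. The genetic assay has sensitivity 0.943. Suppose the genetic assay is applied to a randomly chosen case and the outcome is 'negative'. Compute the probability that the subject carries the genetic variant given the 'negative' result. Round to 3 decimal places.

Let H be the event that the subject carries the genetic variant. P(H) = 0.115, so P(¬H) = 0.885. With E the 'negative' result, P(E|H) = 0.057 and P(E|¬H) = 0.974.
P(E) = 0.057·0.115 + 0.974·0.885 = 0.0065550 + 0.86199 = 0.86855.
By Bayes' theorem, P(H|E) = 0.0065550 / 0.86855 = 0.008.

P(H | E) ≈ 0.008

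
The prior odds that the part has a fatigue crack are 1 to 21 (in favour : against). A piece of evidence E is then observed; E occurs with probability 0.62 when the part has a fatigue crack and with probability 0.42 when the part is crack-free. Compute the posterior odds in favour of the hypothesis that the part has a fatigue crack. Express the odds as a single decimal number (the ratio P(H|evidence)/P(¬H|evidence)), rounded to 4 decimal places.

Posterior odds ≈ 0.0703

Prior odds = 1/21 = 0.047619. In log-odds, ln(0.047619) = -3.0445.
Add log likelihood ratio: ln(1.4762) = 0.38946.
Posterior log-odds = -2.6551, so posterior odds = exp(-2.6551) = 0.070295.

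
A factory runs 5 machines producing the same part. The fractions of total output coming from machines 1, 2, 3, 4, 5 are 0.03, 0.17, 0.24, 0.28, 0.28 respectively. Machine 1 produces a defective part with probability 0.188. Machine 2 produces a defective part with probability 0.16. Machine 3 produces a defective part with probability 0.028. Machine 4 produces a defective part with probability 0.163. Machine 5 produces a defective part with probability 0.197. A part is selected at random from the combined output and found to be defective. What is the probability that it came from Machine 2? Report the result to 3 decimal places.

Posterior probability ≈ 0.194

Tabulate prior·likelihood by source: [1] prior 0.03, lik 0.188, product 0.005640; [2] prior 0.17, lik 0.16, product 0.02720; [3] prior 0.24, lik 0.028, product 0.006720; [4] prior 0.28, lik 0.163, product 0.04564; [5] prior 0.28, lik 0.197, product 0.05516.
Normalizing constant = 0.14036; the posterior for Machine 2 is its product over the sum, 0.02720/0.14036 = 0.194.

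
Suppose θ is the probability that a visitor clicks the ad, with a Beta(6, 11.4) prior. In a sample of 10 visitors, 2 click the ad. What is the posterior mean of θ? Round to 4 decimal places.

Posterior mean ≈ 0.2920

The binomial likelihood is conjugate to the Beta prior: with 2 successes and 8 failures, the posterior is Beta(6+2, 11.4+8) = Beta(8, 19.4).
Posterior mean = α/(α+β) = 8/27.4 = 0.2920.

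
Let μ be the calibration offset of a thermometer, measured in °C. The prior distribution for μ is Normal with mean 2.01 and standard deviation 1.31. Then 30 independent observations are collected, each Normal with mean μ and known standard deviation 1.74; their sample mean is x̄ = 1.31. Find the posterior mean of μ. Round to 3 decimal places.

With known σ, the Normal prior is conjugate. Weight on the data is w = (n/σ²)/(n/σ² + 1/τ₀²) = 9.90884/(9.90884+0.582717) = 0.94446.
Posterior mean = w·x̄ + (1−w)·μ₀ = 0.94446·1.31 + 0.055541·2.01 = 1.349.

Posterior mean ≈ 1.349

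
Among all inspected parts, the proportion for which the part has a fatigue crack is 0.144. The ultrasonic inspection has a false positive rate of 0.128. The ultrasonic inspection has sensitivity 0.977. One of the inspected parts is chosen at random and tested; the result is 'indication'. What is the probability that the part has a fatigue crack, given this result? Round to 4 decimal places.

Let H be the event that the part has a fatigue crack. P(H) = 0.144, so P(¬H) = 0.856. With E the 'indication' result, P(E|H) = 0.977 and P(E|¬H) = 0.128.
P(E) = 0.977·0.144 + 0.128·0.856 = 0.14069 + 0.10957 = 0.25026.
By Bayes' theorem, P(H|E) = 0.14069 / 0.25026 = 0.5622.

P(H | E) ≈ 0.5622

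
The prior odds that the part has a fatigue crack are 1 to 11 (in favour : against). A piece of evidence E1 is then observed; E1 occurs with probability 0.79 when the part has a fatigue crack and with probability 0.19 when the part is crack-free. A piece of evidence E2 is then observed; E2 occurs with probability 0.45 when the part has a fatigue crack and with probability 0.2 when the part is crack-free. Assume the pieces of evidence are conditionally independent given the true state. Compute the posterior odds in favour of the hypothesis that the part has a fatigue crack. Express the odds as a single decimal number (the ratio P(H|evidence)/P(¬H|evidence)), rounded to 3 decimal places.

Prior odds = 1/11 = 0.090909. In log-odds, ln(0.090909) = -2.3979.
Add log likelihood ratios: ln(4.1579) + ln(2.2500) = 2.2359.
Posterior log-odds = -0.16196, so posterior odds = exp(-0.16196) = 0.85048.

Posterior odds ≈ 0.850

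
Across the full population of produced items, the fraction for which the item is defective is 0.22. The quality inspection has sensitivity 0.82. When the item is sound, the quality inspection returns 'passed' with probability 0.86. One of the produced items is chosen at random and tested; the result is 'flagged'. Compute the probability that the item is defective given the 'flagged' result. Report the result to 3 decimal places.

Write H for 'the item is defective'. Prior odds H:¬H = 0.22/0.78 = 0.28205. For the 'flagged' outcome, the likelihood ratio is 0.82/0.14 = 5.8571.
Posterior odds = 0.28205 × 5.8571 = 1.6520, so P(H|E) = 1.6520/(1+1.6520) = 0.623.

P(H | E) ≈ 0.623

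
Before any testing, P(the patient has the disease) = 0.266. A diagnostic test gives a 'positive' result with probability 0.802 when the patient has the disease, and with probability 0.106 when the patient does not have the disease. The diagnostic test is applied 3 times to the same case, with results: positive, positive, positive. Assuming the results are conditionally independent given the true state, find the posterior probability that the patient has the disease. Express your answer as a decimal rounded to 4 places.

Posterior P(H) ≈ 0.9937

Let H be the event that the patient has the disease; start with P(H) = 0.266. P('positive'|H) = 0.802, P('positive'|¬H) = 0.106.
Update on result 1 ('positive'): P(H) ← 0.802·0.2660 / (0.802·0.2660 + 0.106·0.7340) = 0.21333/0.29114 = 0.7328.
Update on result 2 ('positive'): P(H) ← 0.802·0.7328 / (0.802·0.7328 + 0.106·0.2672) = 0.58767/0.61600 = 0.9540.
Update on result 3 ('positive'): P(H) ← 0.802·0.9540 / (0.802·0.9540 + 0.106·0.0460) = 0.76512/0.76999 = 0.9937.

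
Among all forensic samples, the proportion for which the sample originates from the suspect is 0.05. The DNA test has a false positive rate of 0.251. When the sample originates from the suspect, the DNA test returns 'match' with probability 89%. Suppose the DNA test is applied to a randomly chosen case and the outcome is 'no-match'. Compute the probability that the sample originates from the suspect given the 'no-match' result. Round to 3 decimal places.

P(H | E) ≈ 0.008

Let H be the event that the sample originates from the suspect. P(H) = 0.05, so P(¬H) = 0.95. With E the 'no-match' result, P(E|H) = 0.11 and P(E|¬H) = 0.749.
P(E) = 0.11·0.05 + 0.749·0.95 = 0.0055000 + 0.71155 = 0.71705.
By Bayes' theorem, P(H|E) = 0.0055000 / 0.71705 = 0.008.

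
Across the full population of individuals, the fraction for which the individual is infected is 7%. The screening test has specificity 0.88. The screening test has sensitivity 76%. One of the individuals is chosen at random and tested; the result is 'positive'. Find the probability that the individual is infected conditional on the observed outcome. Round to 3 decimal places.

Write H for 'the individual is infected'. Prior odds H:¬H = 0.07/0.93 = 0.075269. For the 'positive' outcome, the likelihood ratio is 0.76/0.12 = 6.3333.
Posterior odds = 0.075269 × 6.3333 = 0.47670, so P(H|E) = 0.47670/(1+0.47670) = 0.323.

P(H | E) ≈ 0.323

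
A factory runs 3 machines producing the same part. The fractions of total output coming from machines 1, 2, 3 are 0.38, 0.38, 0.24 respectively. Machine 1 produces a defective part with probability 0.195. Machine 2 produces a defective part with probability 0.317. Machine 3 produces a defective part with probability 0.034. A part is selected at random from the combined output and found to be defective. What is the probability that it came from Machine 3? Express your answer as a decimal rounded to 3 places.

Posterior probability ≈ 0.040

Tabulate prior·likelihood by source: [1] prior 0.38, lik 0.195, product 0.07410; [2] prior 0.38, lik 0.317, product 0.1205; [3] prior 0.24, lik 0.034, product 0.008160.
Normalizing constant = 0.20272; the posterior for Machine 3 is its product over the sum, 0.008160/0.20272 = 0.040.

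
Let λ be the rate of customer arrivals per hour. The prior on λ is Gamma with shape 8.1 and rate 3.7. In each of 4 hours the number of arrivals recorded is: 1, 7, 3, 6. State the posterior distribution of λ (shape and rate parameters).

The Poisson likelihood adds the total count to the shape and the number of exposure periods to the rate. Here ∑xᵢ = 17 and n = 4, so shape 8.1→25.1 and rate 3.7→7.7.

Posterior: Gamma(shape=25.1, rate=7.7)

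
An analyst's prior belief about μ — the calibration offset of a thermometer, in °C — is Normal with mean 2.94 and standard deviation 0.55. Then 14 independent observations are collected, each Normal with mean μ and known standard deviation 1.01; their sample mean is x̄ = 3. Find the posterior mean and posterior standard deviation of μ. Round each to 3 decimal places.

Posterior mean ≈ 2.988; posterior SD ≈ 0.242

With known σ, the Normal prior is conjugate. Weight on the data is w = (n/σ²)/(n/σ² + 1/τ₀²) = 13.7241/(13.7241+3.30579) = 0.80588.
Posterior mean = w·x̄ + (1−w)·μ₀ = 0.80588·3 + 0.19412·2.94 = 2.988. Posterior variance = 1/(13.7241+3.30579) = 0.0587201, so SD = 0.242.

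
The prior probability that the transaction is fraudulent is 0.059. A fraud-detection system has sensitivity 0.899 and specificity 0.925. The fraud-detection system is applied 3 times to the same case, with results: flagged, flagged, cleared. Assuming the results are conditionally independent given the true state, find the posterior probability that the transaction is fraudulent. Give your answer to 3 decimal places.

Posterior P(H) ≈ 0.496

With H the event that the transaction is fraudulent, the joint likelihood of the observed sequence is P(data|H) = 0.899·0.899·0.101 = 0.081628 and P(data|¬H) = 0.075·0.075·0.925 = 0.0052031.
Bayes: P(H|data) = 0.059·0.081628 / (0.059·0.081628 + 0.941·0.0052031) = 0.0048161/0.0097122 = 0.4959.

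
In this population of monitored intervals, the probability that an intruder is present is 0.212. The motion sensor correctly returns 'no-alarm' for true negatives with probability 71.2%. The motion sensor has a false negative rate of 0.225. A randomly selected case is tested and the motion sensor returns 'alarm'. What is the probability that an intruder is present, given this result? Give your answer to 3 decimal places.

P(H | E) ≈ 0.420

Write H for 'an intruder is present'. Prior odds H:¬H = 0.212/0.788 = 0.26904. For the 'alarm' outcome, the likelihood ratio is 0.775/0.288 = 2.6910.
Posterior odds = 0.26904 × 2.6910 = 0.72397, so P(H|E) = 0.72397/(1+0.72397) = 0.420.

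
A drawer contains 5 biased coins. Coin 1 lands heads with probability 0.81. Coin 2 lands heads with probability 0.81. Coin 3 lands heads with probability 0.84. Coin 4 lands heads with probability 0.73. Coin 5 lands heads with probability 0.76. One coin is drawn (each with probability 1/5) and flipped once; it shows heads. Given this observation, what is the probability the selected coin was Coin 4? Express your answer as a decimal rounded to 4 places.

Tabulate prior·likelihood by source: [1] prior 0.2, lik 0.81, product 0.1620; [2] prior 0.2, lik 0.81, product 0.1620; [3] prior 0.2, lik 0.84, product 0.1680; [4] prior 0.2, lik 0.73, product 0.1460; [5] prior 0.2, lik 0.76, product 0.1520.
Normalizing constant = 0.79000; the posterior for Coin 4 is its product over the sum, 0.1460/0.79000 = 0.1848.

Posterior probability ≈ 0.1848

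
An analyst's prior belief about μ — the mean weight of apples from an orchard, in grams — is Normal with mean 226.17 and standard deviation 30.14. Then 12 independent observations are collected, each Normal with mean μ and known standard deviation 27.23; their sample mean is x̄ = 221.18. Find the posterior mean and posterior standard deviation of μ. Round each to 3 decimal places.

Posterior mean ≈ 221.498; posterior SD ≈ 7.606

Prior precision 1/τ₀² = 1/30.14² = 0.00110081; data precision n/σ² = 12/27.23² = 0.0161840.
Posterior precision = 0.00110081 + 0.0161840 = 0.0172848, giving posterior SD = 1/√0.0172848 = 7.606.
Posterior mean = (0.00110081·226.17 + 0.0161840·221.18) / 0.0172848 = 221.498.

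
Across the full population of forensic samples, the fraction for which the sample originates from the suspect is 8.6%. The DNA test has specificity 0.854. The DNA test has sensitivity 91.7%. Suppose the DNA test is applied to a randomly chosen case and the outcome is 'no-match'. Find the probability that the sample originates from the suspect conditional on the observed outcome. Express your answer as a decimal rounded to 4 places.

Let H be the event that the sample originates from the suspect. P(H) = 0.086, so P(¬H) = 0.914. With E the 'no-match' result, P(E|H) = 0.083 and P(E|¬H) = 0.854.
P(E) = 0.083·0.086 + 0.854·0.914 = 0.0071380 + 0.78056 = 0.78769.
By Bayes' theorem, P(H|E) = 0.0071380 / 0.78769 = 0.0091.

P(H | E) ≈ 0.0091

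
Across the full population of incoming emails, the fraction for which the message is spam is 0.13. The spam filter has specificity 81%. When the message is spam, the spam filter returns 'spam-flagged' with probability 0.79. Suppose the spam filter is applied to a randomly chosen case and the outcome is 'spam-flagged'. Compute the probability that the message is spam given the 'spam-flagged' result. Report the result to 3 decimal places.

Write H for 'the message is spam'. Prior odds H:¬H = 0.13/0.87 = 0.14943. For the 'spam-flagged' outcome, the likelihood ratio is 0.79/0.19 = 4.1579.
Posterior odds = 0.14943 × 4.1579 = 0.62129, so P(H|E) = 0.62129/(1+0.62129) = 0.383.

P(H | E) ≈ 0.383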